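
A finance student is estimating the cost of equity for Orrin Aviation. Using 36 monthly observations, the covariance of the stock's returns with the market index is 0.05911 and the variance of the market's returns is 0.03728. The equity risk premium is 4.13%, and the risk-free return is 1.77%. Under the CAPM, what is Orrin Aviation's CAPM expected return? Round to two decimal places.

β = Cov(R_i, R_m) / Var(R_m) = 0.05911 / 0.03728 = 1.5856
E(R) = R_f + β × MRP = 1.77% + 1.5856 × 4.13% = 8.32%

8.32%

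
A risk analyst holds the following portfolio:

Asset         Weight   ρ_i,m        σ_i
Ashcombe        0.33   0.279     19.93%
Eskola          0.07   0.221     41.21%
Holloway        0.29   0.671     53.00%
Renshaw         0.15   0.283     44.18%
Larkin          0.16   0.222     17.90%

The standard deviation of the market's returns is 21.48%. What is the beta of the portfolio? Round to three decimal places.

0.712

β_Ashcombe = 0.279 × 19.93% / 21.48% = 0.2589
β_Eskola = 0.221 × 41.21% / 21.48% = 0.4240
β_Holloway = 0.671 × 53.00% / 21.48% = 1.6556
β_Renshaw = 0.283 × 44.18% / 21.48% = 0.5821
β_Larkin = 0.222 × 17.90% / 21.48% = 0.1850
β_P = Σ w_i β_i = 0.33×0.2589 + 0.07×0.4240 + 0.29×1.6556 + 0.15×0.5821 + 0.16×0.1850 = 0.7122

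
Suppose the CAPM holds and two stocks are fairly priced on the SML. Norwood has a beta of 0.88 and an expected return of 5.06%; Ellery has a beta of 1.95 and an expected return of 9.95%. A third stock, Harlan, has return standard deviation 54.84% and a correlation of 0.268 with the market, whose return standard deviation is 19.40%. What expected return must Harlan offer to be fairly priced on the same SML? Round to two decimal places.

MRP = (9.95% − 5.06%) / (1.95 − 0.88) = 4.5701%
R_f = 5.06% − 0.88 × 4.5701% = 1.0383%
β_Harlan = ρ·σ_i/σ_m = 0.268 × 54.84 / 19.40 = 0.7576
E(R_Harlan) = R_f + β × MRP = 1.0383% + 0.7576 × 4.5701% = 4.50%

4.50%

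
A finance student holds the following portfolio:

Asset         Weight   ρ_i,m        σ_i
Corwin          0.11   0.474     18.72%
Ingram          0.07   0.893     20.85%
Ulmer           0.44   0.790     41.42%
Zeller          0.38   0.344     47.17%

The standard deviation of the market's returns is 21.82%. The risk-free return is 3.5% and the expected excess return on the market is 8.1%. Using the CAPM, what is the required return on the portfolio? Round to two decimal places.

β_Corwin = 0.474 × 18.72% / 21.82% = 0.4067
β_Ingram = 0.893 × 20.85% / 21.82% = 0.8533
β_Ulmer = 0.790 × 41.42% / 21.82% = 1.4996
β_Zeller = 0.344 × 47.17% / 21.82% = 0.7437
β_P = Σ w_i β_i = 0.11×0.4067 + 0.07×0.8533 + 0.44×1.4996 + 0.38×0.7437 = 1.0469
E(R_P) = R_f + β_P × MRP = 3.5% + 1.0469 × 8.1% = 11.98%

11.98%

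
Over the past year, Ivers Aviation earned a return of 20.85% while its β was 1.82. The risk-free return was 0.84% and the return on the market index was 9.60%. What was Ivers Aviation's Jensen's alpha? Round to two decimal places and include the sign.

Market excess return = 9.60% − 0.84% = 8.76%
CAPM benchmark = R_f + β(R_m − R_f) = 0.84% + 1.82 × 8.76% = 16.7832%
α = actual − benchmark = 20.85% − 16.7832% = +4.07%

+4.07%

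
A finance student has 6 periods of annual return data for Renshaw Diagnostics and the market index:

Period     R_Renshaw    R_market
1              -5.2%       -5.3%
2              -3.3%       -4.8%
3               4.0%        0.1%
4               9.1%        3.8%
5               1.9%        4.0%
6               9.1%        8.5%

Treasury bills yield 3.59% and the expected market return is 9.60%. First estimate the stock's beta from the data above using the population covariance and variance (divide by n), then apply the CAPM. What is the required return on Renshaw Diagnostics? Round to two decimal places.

Mean R_i = (-5.2 − 3.3 + 4.0 + 9.1 + 1.9 + 9.1) / 6 = 2.6000%
Mean R_m = (-5.3 − 4.8 + 0.1 + 3.8 + 4.0 + 8.5) / 6 = 1.0500%
Σ(R_i − R̄_i)(R_m − R̄_m) = 146.9500  ⇒  Cov = 146.9500 / 6 = 24.4917
Σ(R_m − R̄_m)² = 147.2150  ⇒  Var(R_m) = 147.2150 / 6 = 24.5358
β = Cov / Var(R_m) = 24.4917 / 24.5358 = 0.9982
MRP = 9.60% − 3.59% = 6.01%
E(R) = R_f + β × MRP = 3.59% + 0.9982 × 6.01% = 9.59%

9.59%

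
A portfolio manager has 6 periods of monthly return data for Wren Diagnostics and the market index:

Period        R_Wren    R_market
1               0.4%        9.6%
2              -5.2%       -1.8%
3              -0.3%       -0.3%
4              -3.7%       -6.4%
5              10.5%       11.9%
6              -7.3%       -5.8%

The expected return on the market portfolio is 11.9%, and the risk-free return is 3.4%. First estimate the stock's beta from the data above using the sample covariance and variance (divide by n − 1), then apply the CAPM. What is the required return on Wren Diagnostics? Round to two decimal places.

9.32%

Mean R_i = (0.4 − 5.2 − 0.3 − 3.7 + 10.5 − 7.3) / 6 = -0.9333%
Mean R_m = (9.6 − 1.8 − 0.3 − 6.4 + 11.9 − 5.8) / 6 = 1.2000%
Σ(R_i − R̄_i)(R_m − R̄_m) = 210.9800  ⇒  Cov = 210.9800 / 5 = 42.1960
Σ(R_m − R̄_m)² = 303.0600  ⇒  Var(R_m) = 303.0600 / 5 = 60.6120
β = Cov / Var(R_m) = 42.1960 / 60.6120 = 0.6962
MRP = 11.9% − 3.4% = 8.50%
E(R) = R_f + β × MRP = 3.4% + 0.6962 × 8.5% = 9.32%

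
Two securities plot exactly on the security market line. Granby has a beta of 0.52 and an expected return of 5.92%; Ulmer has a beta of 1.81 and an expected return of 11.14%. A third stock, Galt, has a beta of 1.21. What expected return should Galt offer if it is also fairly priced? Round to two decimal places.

8.71%

MRP (SML slope) = (11.14% − 5.92%) / (1.81 − 0.52) = 5.22% / 1.29 = 4.0465%
R_f (intercept) = 5.92% − 0.52 × 4.0465% = 3.8158%
E(R_Galt) = R_f + β × MRP = 3.8158% + 1.21 × 4.0465% = 8.71%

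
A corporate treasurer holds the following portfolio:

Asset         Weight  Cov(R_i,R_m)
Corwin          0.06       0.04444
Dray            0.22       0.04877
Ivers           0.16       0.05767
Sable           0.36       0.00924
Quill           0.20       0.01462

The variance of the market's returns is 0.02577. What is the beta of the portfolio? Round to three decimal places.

β_Corwin = 0.04444 / 0.02577 = 1.7245
β_Dray = 0.04877 / 0.02577 = 1.8925
β_Ivers = 0.05767 / 0.02577 = 2.2379
β_Sable = 0.00924 / 0.02577 = 0.3586
β_Quill = 0.01462 / 0.02577 = 0.5673
β_P = Σ w_i β_i = 0.06×1.7245 + 0.22×1.8925 + 0.16×2.2379 + 0.36×0.3586 + 0.20×0.5673 = 1.1204

1.120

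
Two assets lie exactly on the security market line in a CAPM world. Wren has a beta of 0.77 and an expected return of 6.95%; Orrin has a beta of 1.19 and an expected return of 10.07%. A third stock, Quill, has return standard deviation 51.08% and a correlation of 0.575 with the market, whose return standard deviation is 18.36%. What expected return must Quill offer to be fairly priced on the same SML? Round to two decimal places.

13.11%

MRP = (10.07% − 6.95%) / (1.19 − 0.77) = 7.4286%
R_f = 6.95% − 0.77 × 7.4286% = 1.2300%
β_Quill = ρ·σ_i/σ_m = 0.575 × 51.08 / 18.36 = 1.5997
E(R_Quill) = R_f + β × MRP = 1.2300% + 1.5997 × 7.4286% = 13.11%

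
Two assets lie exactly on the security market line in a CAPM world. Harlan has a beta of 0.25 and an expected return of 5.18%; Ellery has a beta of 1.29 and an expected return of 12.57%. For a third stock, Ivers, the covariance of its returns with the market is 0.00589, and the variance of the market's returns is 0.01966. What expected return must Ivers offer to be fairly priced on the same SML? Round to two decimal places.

MRP = (12.57% − 5.18%) / (1.29 − 0.25) = 7.1058%
R_f = 5.18% − 0.25 × 7.1058% = 3.4036%
β_Ivers = Cov / Var(R_m) = 0.00589 / 0.01966 = 0.2996
E(R_Ivers) = R_f + β × MRP = 3.4036% + 0.2996 × 7.1058% = 5.53%

5.53%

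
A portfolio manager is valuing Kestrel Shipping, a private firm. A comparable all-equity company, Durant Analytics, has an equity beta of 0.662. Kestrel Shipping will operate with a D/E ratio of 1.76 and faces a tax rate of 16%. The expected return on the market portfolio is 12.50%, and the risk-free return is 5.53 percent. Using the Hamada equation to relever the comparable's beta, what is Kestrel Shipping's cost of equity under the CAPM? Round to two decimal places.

16.97%

β_L = β_U × [1 + (1 − t)(D/E)] = 0.662 × [1 + (1 − 0.16) × 1.76]
    = 0.662 × [1 + 0.84 × 1.76] = 0.662 × 2.4784 = 1.6407
MRP = 12.50% − 5.53% = 6.97%
E(R) = R_f + β_L × MRP = 5.53% + 1.6407 × 6.97% = 16.97%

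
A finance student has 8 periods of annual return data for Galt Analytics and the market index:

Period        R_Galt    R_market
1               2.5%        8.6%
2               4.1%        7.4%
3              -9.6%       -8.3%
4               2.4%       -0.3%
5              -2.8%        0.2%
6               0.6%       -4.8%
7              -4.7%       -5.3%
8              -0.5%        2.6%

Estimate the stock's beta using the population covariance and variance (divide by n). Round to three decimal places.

0.591

Mean R_i = (2.5 + 4.1 − 9.6 + 2.4 − 2.8 + 0.6 − 4.7 − 0.5) / 8 = -1.0000%
Mean R_m = (8.6 + 7.4 − 8.3 − 0.3 + 0.2 − 4.8 − 5.3 + 2.6) / 8 = 0.0125%
Σ(R_i − R̄_i)(R_m − R̄_m) = 151.0700  ⇒  Cov = 151.0700 / 8 = 18.8838
Σ(R_m − R̄_m)² = 255.6288  ⇒  Var(R_m) = 255.6288 / 8 = 31.9536
β = Cov / Var(R_m) = 18.8838 / 31.9536 = 0.5910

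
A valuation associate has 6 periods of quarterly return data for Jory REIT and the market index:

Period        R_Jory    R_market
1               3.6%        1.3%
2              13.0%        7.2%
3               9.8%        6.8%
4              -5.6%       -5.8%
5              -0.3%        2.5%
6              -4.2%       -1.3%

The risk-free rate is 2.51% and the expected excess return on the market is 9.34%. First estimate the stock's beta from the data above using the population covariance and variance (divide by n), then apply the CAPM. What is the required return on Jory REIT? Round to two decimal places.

Mean R_i = (3.6 + 13.0 + 9.8 − 5.6 − 0.3 − 4.2) / 6 = 2.7167%
Mean R_m = (1.3 + 7.2 + 6.8 − 5.8 + 2.5 − 1.3) / 6 = 1.7833%
Σ(R_i − R̄_i)(R_m − R̄_m) = 173.0417  ⇒  Cov = 173.0417 / 6 = 28.8403
Σ(R_m − R̄_m)² = 122.2683  ⇒  Var(R_m) = 122.2683 / 6 = 20.3781
β = Cov / Var(R_m) = 28.8403 / 20.3781 = 1.4153
E(R) = R_f + β × MRP = 2.51% + 1.4153 × 9.34% = 15.73%

15.73%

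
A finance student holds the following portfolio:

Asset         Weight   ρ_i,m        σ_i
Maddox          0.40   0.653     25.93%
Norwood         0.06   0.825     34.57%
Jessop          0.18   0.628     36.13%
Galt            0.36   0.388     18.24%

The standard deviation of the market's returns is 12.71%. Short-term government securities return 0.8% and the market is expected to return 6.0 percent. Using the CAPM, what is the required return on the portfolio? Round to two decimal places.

β_Maddox = 0.653 × 25.93% / 12.71% = 1.3322
β_Norwood = 0.825 × 34.57% / 12.71% = 2.2439
β_Jessop = 0.628 × 36.13% / 12.71% = 1.7852
β_Galt = 0.388 × 18.24% / 12.71% = 0.5568
β_P = Σ w_i β_i = 0.40×1.3322 + 0.06×2.2439 + 0.18×1.7852 + 0.36×0.5568 = 1.1893
MRP = 6.0% − 0.8% = 5.20%
E(R_P) = R_f + β_P × MRP = 0.8% + 1.1893 × 5.2% = 6.98%

6.98%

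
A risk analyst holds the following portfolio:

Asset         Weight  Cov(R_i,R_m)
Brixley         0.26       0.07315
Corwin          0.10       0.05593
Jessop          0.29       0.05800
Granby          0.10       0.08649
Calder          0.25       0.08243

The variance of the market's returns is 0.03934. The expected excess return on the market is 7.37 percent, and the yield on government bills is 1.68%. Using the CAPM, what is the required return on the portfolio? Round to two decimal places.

β_Brixley = 0.07315 / 0.03934 = 1.8594
β_Corwin = 0.05593 / 0.03934 = 1.4217
β_Jessop = 0.05800 / 0.03934 = 1.4743
β_Granby = 0.08649 / 0.03934 = 2.1985
β_Calder = 0.08243 / 0.03934 = 2.0953
β_P = Σ w_i β_i = 0.26×1.8594 + 0.10×1.4217 + 0.29×1.4743 + 0.10×2.1985 + 0.25×2.0953 = 1.7968
E(R_P) = R_f + β_P × MRP = 1.68% + 1.7968 × 7.37% = 14.92%

14.92%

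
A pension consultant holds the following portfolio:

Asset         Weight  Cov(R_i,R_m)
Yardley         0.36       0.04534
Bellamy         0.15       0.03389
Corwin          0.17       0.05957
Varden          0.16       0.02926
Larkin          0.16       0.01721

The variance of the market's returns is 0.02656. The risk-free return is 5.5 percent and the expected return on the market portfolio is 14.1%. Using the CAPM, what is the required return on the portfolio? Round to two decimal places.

β_Yardley = 0.04534 / 0.02656 = 1.7071
β_Bellamy = 0.03389 / 0.02656 = 1.2760
β_Corwin = 0.05957 / 0.02656 = 2.2428
β_Varden = 0.02926 / 0.02656 = 1.1017
β_Larkin = 0.01721 / 0.02656 = 0.6480
β_P = Σ w_i β_i = 0.36×1.7071 + 0.15×1.2760 + 0.17×2.2428 + 0.16×1.1017 + 0.16×0.6480 = 1.4672
MRP = 14.1% − 5.5% = 8.60%
E(R_P) = R_f + β_P × MRP = 5.5% + 1.4672 × 8.6% = 18.12%

18.12%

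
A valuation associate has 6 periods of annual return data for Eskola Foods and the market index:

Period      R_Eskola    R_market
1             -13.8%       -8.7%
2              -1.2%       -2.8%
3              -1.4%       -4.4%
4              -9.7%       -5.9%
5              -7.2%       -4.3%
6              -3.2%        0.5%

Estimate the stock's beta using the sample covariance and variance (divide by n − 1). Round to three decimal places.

1.280

Mean R_i = (-13.8 − 1.2 − 1.4 − 9.7 − 7.2 − 3.2) / 6 = -6.0833%
Mean R_m = (-8.7 − 2.8 − 4.4 − 5.9 − 4.3 + 0.5) / 6 = -4.2667%
Σ(R_i − R̄_i)(R_m − R̄_m) = 60.4367  ⇒  Cov = 60.4367 / 5 = 12.0873
Σ(R_m − R̄_m)² = 47.2133  ⇒  Var(R_m) = 47.2133 / 5 = 9.4427
β = Cov / Var(R_m) = 12.0873 / 9.4427 = 1.2801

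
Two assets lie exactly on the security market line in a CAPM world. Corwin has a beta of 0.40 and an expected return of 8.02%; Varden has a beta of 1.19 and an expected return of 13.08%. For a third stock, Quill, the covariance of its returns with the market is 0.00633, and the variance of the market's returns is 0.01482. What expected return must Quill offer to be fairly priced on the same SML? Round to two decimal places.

MRP = (13.08% − 8.02%) / (1.19 − 0.40) = 6.4051%
R_f = 8.02% − 0.40 × 6.4051% = 5.4580%
β_Quill = Cov / Var(R_m) = 0.00633 / 0.01482 = 0.4271
E(R_Quill) = R_f + β × MRP = 5.4580% + 0.4271 × 6.4051% = 8.19%

8.19%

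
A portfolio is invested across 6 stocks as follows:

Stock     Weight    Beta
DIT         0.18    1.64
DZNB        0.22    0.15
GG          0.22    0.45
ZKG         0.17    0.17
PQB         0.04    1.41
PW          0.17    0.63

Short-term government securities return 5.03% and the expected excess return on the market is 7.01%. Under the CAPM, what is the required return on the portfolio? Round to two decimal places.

9.37%

β_P = Σ w_i β_i = 0.18×1.64 + 0.22×0.15 + 0.22×0.45 + 0.17×0.17 + 0.04×1.41 + 0.17×0.63 = 0.6196
E(R_P) = R_f + β_P × MRP = 5.03% + 0.6196 × 7.01% = 9.37%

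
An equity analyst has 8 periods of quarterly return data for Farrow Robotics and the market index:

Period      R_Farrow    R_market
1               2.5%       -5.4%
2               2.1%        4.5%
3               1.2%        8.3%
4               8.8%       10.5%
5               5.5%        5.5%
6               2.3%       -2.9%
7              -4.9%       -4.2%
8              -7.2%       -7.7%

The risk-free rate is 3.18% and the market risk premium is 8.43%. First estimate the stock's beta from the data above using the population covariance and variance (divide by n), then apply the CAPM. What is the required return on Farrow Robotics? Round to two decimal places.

7.88%

Mean R_i = (2.5 + 2.1 + 1.2 + 8.8 + 5.5 + 2.3 − 4.9 − 7.2) / 8 = 1.2875%
Mean R_m = (-5.4 + 4.5 + 8.3 + 10.5 + 5.5 − 2.9 − 4.2 − 7.7) / 8 = 1.0750%
Σ(R_i − R̄_i)(R_m − R̄_m) = 186.8375  ⇒  Cov = 186.8375 / 8 = 23.3547
Σ(R_m − R̄_m)² = 334.8950  ⇒  Var(R_m) = 334.8950 / 8 = 41.8619
β = Cov / Var(R_m) = 23.3547 / 41.8619 = 0.5579
E(R) = R_f + β × MRP = 3.18% + 0.5579 × 8.43% = 7.88%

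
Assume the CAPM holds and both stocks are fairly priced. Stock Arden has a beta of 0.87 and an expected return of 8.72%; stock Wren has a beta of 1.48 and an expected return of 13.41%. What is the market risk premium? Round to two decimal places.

Both satisfy E(R) = R_f + β·MRP, so the slope of the SML is
MRP = (13.41% − 8.72%) / (1.48 − 0.87) = 4.69% / 0.61 = 7.6885%

7.69%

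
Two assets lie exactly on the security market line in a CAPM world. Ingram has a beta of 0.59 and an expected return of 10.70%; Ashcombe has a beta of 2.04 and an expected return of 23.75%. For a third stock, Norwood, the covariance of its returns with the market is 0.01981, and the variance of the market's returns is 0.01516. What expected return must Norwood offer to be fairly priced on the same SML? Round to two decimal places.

17.15%

MRP = (23.75% − 10.70%) / (2.04 − 0.59) = 9.0000%
R_f = 10.70% − 0.59 × 9.0000% = 5.3900%
β_Norwood = Cov / Var(R_m) = 0.01981 / 0.01516 = 1.3067
E(R_Norwood) = R_f + β × MRP = 5.3900% + 1.3067 × 9.0000% = 17.15%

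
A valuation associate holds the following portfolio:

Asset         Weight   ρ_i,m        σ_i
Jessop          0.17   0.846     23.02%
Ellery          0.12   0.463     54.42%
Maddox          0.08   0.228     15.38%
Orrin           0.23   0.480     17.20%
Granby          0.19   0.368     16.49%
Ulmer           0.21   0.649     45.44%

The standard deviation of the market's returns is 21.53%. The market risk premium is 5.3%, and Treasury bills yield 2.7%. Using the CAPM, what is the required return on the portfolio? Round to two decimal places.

β_Jessop = 0.846 × 23.02% / 21.53% = 0.9045
β_Ellery = 0.463 × 54.42% / 21.53% = 1.1703
β_Maddox = 0.228 × 15.38% / 21.53% = 0.1629
β_Orrin = 0.480 × 17.20% / 21.53% = 0.3835
β_Granby = 0.368 × 16.49% / 21.53% = 0.2819
β_Ulmer = 0.649 × 45.44% / 21.53% = 1.3697
β_P = Σ w_i β_i = 0.17×0.9045 + 0.12×1.1703 + 0.08×0.1629 + 0.23×0.3835 + 0.19×0.2819 + 0.21×1.3697 = 0.7366
E(R_P) = R_f + β_P × MRP = 2.7% + 0.7366 × 5.3% = 6.60%

6.60%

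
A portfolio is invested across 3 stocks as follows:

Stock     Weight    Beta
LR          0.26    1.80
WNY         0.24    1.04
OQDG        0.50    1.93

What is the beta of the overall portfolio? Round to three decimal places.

1.683

β_P = Σ w_i β_i = 0.26×1.80 + 0.24×1.04 + 0.50×1.93 = 1.6826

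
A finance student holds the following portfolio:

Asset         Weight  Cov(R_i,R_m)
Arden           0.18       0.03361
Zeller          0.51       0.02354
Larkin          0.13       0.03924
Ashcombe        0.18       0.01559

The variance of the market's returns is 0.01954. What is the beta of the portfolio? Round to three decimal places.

1.329

β_Arden = 0.03361 / 0.01954 = 1.7201
β_Zeller = 0.02354 / 0.01954 = 1.2047
β_Larkin = 0.03924 / 0.01954 = 2.0082
β_Ashcombe = 0.01559 / 0.01954 = 0.7979
β_P = Σ w_i β_i = 0.18×1.7201 + 0.51×1.2047 + 0.13×2.0082 + 0.18×0.7979 = 1.3287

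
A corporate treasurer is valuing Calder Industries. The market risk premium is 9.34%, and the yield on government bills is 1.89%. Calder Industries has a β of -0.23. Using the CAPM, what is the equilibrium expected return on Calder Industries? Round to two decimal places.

-0.26%

E(R) = R_f + β × MRP = 1.89% + -0.23 × 9.34% = -0.26%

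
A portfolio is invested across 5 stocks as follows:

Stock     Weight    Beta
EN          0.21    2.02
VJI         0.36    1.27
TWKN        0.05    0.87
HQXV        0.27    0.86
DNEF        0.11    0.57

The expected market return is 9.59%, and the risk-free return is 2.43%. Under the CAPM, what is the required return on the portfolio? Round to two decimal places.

11.16%

β_P = Σ w_i β_i = 0.21×2.02 + 0.36×1.27 + 0.05×0.87 + 0.27×0.86 + 0.11×0.57 = 1.2198
MRP = 9.59% − 2.43% = 7.16%
E(R_P) = R_f + β_P × MRP = 2.43% + 1.2198 × 7.16% = 11.16%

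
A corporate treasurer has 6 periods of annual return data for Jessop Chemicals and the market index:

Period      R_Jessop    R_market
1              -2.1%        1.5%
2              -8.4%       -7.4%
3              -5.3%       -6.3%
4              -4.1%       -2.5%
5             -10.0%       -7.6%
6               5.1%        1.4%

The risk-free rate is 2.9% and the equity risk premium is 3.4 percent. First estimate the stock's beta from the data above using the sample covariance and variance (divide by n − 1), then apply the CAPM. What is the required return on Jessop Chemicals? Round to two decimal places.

Mean R_i = (-2.1 − 8.4 − 5.3 − 4.1 − 10.0 + 5.1) / 6 = -4.1333%
Mean R_m = (1.5 − 7.4 − 6.3 − 2.5 − 7.6 + 1.4) / 6 = -3.4833%
Σ(R_i − R̄_i)(R_m − R̄_m) = 99.4033  ⇒  Cov = 99.4033 / 5 = 19.8807
Σ(R_m − R̄_m)² = 89.8683  ⇒  Var(R_m) = 89.8683 / 5 = 17.9737
β = Cov / Var(R_m) = 19.8807 / 17.9737 = 1.1061
E(R) = R_f + β × MRP = 2.9% + 1.1061 × 3.4% = 6.66%

6.66%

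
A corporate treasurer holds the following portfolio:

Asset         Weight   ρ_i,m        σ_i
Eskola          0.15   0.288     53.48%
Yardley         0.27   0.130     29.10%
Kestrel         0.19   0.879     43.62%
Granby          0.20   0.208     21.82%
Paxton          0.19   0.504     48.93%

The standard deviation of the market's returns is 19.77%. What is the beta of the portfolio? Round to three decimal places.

0.820

β_Eskola = 0.288 × 53.48% / 19.77% = 0.7791
β_Yardley = 0.130 × 29.10% / 19.77% = 0.1914
β_Kestrel = 0.879 × 43.62% / 19.77% = 1.9394
β_Granby = 0.208 × 21.82% / 19.77% = 0.2296
β_Paxton = 0.504 × 48.93% / 19.77% = 1.2474
β_P = Σ w_i β_i = 0.15×0.7791 + 0.27×0.1914 + 0.19×1.9394 + 0.20×0.2296 + 0.19×1.2474 = 0.8200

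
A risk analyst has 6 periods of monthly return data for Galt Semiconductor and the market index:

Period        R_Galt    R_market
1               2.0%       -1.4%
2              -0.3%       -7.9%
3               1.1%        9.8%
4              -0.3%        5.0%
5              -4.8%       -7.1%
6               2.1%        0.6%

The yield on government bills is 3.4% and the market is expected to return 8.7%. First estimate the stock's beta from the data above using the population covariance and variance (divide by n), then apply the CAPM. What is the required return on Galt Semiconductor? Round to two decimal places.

Mean R_i = (2.0 − 0.3 + 1.1 − 0.3 − 4.8 + 2.1) / 6 = -0.0333%
Mean R_m = (-1.4 − 7.9 + 9.8 + 5.0 − 7.1 + 0.6) / 6 = -0.1667%
Σ(R_i − R̄_i)(R_m − R̄_m) = 44.1567  ⇒  Cov = 44.1567 / 6 = 7.3595
Σ(R_m − R̄_m)² = 236.0133  ⇒  Var(R_m) = 236.0133 / 6 = 39.3356
β = Cov / Var(R_m) = 7.3595 / 39.3356 = 0.1871
MRP = 8.7% − 3.4% = 5.30%
E(R) = R_f + β × MRP = 3.4% + 0.1871 × 5.3% = 4.39%

4.39%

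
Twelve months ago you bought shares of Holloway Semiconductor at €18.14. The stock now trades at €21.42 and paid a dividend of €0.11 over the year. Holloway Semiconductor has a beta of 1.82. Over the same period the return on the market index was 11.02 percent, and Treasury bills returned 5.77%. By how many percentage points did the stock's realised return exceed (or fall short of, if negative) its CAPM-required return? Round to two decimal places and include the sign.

+3.36%

Realised HPR = (P1 + D1 − P0) / P0 = (21.42 + 0.11 − 18.14) / 18.14 = 3.39 / 18.14 = 18.6880%
MRP = 11.02% − 5.77% = 5.25%
CAPM required = R_f + β·MRP = 5.77% + 1.82 × 5.25% = 15.3250%
α = realised − required = 18.6880% − 15.3250% = +3.36%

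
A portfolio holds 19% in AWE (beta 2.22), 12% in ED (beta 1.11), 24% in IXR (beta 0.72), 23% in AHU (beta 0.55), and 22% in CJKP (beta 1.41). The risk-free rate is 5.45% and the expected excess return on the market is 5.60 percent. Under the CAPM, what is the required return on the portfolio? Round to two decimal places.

β_P = Σ w_i β_i = 0.19×2.22 + 0.12×1.11 + 0.24×0.72 + 0.23×0.55 + 0.22×1.41 = 1.1645
E(R_P) = R_f + β_P × MRP = 5.45% + 1.1645 × 5.60% = 11.97%

11.97%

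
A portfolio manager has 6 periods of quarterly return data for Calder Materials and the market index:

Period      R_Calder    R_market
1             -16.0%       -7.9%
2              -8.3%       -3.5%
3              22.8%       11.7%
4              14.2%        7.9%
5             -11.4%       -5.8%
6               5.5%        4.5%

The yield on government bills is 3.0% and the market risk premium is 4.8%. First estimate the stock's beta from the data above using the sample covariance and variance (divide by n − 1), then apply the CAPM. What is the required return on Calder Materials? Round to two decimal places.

12.26%

Mean R_i = (-16.0 − 8.3 + 22.8 + 14.2 − 11.4 + 5.5) / 6 = 1.1333%
Mean R_m = (-7.9 − 3.5 + 11.7 + 7.9 − 5.8 + 4.5) / 6 = 1.1500%
Σ(R_i − R̄_i)(R_m − R̄_m) = 617.4400  ⇒  Cov = 617.4400 / 5 = 123.4880
Σ(R_m − R̄_m)² = 319.9150  ⇒  Var(R_m) = 319.9150 / 5 = 63.9830
β = Cov / Var(R_m) = 123.4880 / 63.9830 = 1.9300
E(R) = R_f + β × MRP = 3.0% + 1.9300 × 4.8% = 12.26%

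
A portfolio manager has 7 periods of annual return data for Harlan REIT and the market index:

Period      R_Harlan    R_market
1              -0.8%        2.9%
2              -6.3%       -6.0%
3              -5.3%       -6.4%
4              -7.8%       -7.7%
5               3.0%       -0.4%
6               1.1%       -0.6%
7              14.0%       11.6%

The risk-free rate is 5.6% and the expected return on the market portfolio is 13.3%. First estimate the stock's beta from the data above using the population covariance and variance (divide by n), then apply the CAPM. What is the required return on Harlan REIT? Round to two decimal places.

Mean R_i = (-0.8 − 6.3 − 5.3 − 7.8 + 3.0 + 1.1 + 14.0) / 7 = -0.3000%
Mean R_m = (2.9 − 6.0 − 6.4 − 7.7 − 0.4 − 0.6 + 11.6) / 7 = -0.9429%
Σ(R_i − R̄_i)(R_m − R̄_m) = 288.0200  ⇒  Cov = 288.0200 / 7 = 41.1457
Σ(R_m − R̄_m)² = 273.5171  ⇒  Var(R_m) = 273.5171 / 7 = 39.0739
β = Cov / Var(R_m) = 41.1457 / 39.0739 = 1.0530
MRP = 13.3% − 5.6% = 7.70%
E(R) = R_f + β × MRP = 5.6% + 1.0530 × 7.7% = 13.71%

13.71%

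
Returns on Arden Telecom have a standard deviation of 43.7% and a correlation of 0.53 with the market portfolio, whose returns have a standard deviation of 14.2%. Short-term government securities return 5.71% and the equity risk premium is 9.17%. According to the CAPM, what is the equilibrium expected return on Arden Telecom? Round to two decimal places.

20.67%

β = ρ × σ_i / σ_m = 0.53 × 43.7% / 14.2% = 1.6311
E(R) = 5.71% + 1.6311 × 9.17% = 20.67%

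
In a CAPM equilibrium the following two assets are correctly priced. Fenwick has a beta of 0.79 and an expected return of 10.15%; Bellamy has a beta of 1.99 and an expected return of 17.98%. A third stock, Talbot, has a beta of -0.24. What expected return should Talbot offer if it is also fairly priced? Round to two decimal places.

3.43%

MRP (SML slope) = (17.98% − 10.15%) / (1.99 − 0.79) = 7.83% / 1.20 = 6.5250%
R_f (intercept) = 10.15% − 0.79 × 6.5250% = 4.9953%
E(R_Talbot) = R_f + β × MRP = 4.9953% + -0.24 × 6.5250% = 3.43%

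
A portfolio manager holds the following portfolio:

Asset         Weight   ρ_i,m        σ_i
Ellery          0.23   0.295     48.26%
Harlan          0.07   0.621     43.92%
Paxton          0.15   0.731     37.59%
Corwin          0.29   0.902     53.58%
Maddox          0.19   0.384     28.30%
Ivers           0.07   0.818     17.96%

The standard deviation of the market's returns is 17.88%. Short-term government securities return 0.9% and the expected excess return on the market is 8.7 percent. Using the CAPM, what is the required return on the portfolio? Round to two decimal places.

β_Ellery = 0.295 × 48.26% / 17.88% = 0.7962
β_Harlan = 0.621 × 43.92% / 17.88% = 1.5254
β_Paxton = 0.731 × 37.59% / 17.88% = 1.5368
β_Corwin = 0.902 × 53.58% / 17.88% = 2.7030
β_Maddox = 0.384 × 28.30% / 17.88% = 0.6078
β_Ivers = 0.818 × 17.96% / 17.88% = 0.8217
β_P = Σ w_i β_i = 0.23×0.7962 + 0.07×1.5254 + 0.15×1.5368 + 0.29×2.7030 + 0.19×0.6078 + 0.07×0.8217 = 1.4773
E(R_P) = R_f + β_P × MRP = 0.9% + 1.4773 × 8.7% = 13.75%

13.75%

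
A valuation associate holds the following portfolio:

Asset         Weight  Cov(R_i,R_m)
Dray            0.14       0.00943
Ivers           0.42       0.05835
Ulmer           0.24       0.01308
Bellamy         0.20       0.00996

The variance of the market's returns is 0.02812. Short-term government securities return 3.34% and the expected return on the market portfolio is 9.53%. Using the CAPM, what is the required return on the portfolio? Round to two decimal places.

10.15%

β_Dray = 0.00943 / 0.02812 = 0.3353
β_Ivers = 0.05835 / 0.02812 = 2.0750
β_Ulmer = 0.01308 / 0.02812 = 0.4651
β_Bellamy = 0.00996 / 0.02812 = 0.3542
β_P = Σ w_i β_i = 0.14×0.3353 + 0.42×2.0750 + 0.24×0.4651 + 0.20×0.3542 = 1.1009
MRP = 9.53% − 3.34% = 6.19%
E(R_P) = R_f + β_P × MRP = 3.34% + 1.1009 × 6.19% = 10.15%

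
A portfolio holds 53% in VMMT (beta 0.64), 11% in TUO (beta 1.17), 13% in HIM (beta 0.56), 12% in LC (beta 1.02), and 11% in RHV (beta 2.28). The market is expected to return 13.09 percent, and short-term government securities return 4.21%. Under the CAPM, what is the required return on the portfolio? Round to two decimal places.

β_P = Σ w_i β_i = 0.53×0.64 + 0.11×1.17 + 0.13×0.56 + 0.12×1.02 + 0.11×2.28 = 0.9139
MRP = 13.09% − 4.21% = 8.88%
E(R_P) = R_f + β_P × MRP = 4.21% + 0.9139 × 8.88% = 12.33%

12.33%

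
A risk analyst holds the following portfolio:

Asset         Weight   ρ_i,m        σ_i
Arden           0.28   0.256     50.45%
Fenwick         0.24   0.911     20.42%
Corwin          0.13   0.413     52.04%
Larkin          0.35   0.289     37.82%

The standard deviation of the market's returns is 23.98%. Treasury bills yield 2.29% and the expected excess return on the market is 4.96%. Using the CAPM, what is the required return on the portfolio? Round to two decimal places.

β_Arden = 0.256 × 50.45% / 23.98% = 0.5386
β_Fenwick = 0.911 × 20.42% / 23.98% = 0.7758
β_Corwin = 0.413 × 52.04% / 23.98% = 0.8963
β_Larkin = 0.289 × 37.82% / 23.98% = 0.4558
β_P = Σ w_i β_i = 0.28×0.5386 + 0.24×0.7758 + 0.13×0.8963 + 0.35×0.4558 = 0.6130
E(R_P) = R_f + β_P × MRP = 2.29% + 0.6130 × 4.96% = 5.33%

5.33%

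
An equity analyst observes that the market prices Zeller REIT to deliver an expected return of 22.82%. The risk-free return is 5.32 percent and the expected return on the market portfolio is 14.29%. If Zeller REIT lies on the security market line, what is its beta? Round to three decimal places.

MRP = 14.29% − 5.32% = 8.97%
β = (E(R) − R_f) / MRP = (22.82% − 5.32%) / 8.97% = 17.50% / 8.97% = 1.951

1.951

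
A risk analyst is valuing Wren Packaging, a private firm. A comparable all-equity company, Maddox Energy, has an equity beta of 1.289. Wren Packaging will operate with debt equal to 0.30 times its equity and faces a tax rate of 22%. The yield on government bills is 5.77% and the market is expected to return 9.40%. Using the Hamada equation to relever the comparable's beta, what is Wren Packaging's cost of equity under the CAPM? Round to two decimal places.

11.54%

β_L = β_U × [1 + (1 − t)(D/E)] = 1.289 × [1 + (1 − 0.22) × 0.30]
    = 1.289 × [1 + 0.78 × 0.30] = 1.289 × 1.2340 = 1.5906
MRP = 9.40% − 5.77% = 3.63%
E(R) = R_f + β_L × MRP = 5.77% + 1.5906 × 3.63% = 11.54%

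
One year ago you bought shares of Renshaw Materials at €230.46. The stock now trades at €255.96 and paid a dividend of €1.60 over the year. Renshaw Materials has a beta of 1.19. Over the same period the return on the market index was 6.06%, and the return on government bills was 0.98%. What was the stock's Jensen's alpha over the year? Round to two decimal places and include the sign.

Realised HPR = (P1 + D1 − P0) / P0 = (255.96 + 1.60 − 230.46) / 230.46 = 27.10 / 230.46 = 11.7591%
MRP = 6.06% − 0.98% = 5.08%
CAPM required = R_f + β·MRP = 0.98% + 1.19 × 5.08% = 7.0252%
α = realised − required = 11.7591% − 7.0252% = +4.73%

+4.73%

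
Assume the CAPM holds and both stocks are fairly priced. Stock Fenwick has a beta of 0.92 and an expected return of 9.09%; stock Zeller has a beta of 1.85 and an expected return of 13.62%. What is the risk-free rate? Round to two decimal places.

4.61%

Both satisfy E(R) = R_f + β·MRP, so the slope of the SML is
MRP = (13.62% − 9.09%) / (1.85 − 0.92) = 4.53% / 0.93 = 4.8710%
R_f = E(R_Fenwick) − β_Fenwick·MRP = 9.09% − 0.92 × 4.8710% = 4.6087%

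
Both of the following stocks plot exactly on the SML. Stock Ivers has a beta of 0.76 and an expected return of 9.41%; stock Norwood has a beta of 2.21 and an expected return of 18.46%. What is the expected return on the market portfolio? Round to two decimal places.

10.91%

Both satisfy E(R) = R_f + β·MRP, so the slope of the SML is
MRP = (18.46% − 9.41%) / (2.21 − 0.76) = 9.05% / 1.45 = 6.2414%
R_f = E(R_Ivers) − β_Ivers·MRP = 9.41% − 0.76 × 6.2414% = 4.6665%
E(R_m) = R_f + MRP = 4.6665% + 6.2414% = 10.91%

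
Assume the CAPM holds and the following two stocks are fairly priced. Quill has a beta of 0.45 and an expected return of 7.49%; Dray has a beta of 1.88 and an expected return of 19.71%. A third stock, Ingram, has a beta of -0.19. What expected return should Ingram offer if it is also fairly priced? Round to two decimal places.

MRP (SML slope) = (19.71% − 7.49%) / (1.88 − 0.45) = 12.22% / 1.43 = 8.5455%
R_f (intercept) = 7.49% − 0.45 × 8.5455% = 3.6445%
E(R_Ingram) = R_f + β × MRP = 3.6445% + -0.19 × 8.5455% = 2.02%

2.02%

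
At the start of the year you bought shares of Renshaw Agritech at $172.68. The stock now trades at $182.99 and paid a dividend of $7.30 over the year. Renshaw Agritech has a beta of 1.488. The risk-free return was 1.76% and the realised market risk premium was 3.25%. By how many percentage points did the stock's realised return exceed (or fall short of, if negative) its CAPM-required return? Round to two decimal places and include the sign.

Realised HPR = (P1 + D1 − P0) / P0 = (182.99 + 7.30 − 172.68) / 172.68 = 17.61 / 172.68 = 10.1981%
CAPM required = R_f + β·MRP = 1.76% + 1.488 × 3.25% = 6.59600%
α = realised − required = 10.1981% − 6.59600% = +3.60%

+3.60%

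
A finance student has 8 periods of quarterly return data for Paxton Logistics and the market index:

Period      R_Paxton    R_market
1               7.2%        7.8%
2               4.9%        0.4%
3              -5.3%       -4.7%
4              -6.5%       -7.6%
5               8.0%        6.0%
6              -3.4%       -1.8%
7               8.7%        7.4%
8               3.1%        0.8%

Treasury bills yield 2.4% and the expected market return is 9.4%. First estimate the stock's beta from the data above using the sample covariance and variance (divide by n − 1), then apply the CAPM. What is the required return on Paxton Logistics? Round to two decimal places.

Mean R_i = (7.2 + 4.9 − 5.3 − 6.5 + 8.0 − 3.4 + 8.7 + 3.1) / 8 = 2.0875%
Mean R_m = (7.8 + 0.4 − 4.7 − 7.6 + 6.0 − 1.8 + 7.4 + 0.8) / 8 = 1.0375%
Σ(R_i − R̄_i)(R_m − R̄_m) = 236.0838  ⇒  Cov = 236.0838 / 7 = 33.7263
Σ(R_m − R̄_m)² = 226.8788  ⇒  Var(R_m) = 226.8788 / 7 = 32.4113
β = Cov / Var(R_m) = 33.7263 / 32.4113 = 1.0406
MRP = 9.4% − 2.4% = 7.00%
E(R) = R_f + β × MRP = 2.4% + 1.0406 × 7.0% = 9.68%

9.68%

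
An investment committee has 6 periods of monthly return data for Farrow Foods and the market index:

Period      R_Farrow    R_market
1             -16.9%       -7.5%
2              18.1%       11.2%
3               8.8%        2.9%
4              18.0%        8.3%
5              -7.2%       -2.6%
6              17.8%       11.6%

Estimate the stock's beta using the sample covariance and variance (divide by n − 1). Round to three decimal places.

Mean R_i = (-16.9 + 18.1 + 8.8 + 18.0 − 7.2 + 17.8) / 6 = 6.4333%
Mean R_m = (-7.5 + 11.2 + 2.9 + 8.3 − 2.6 + 11.6) / 6 = 3.9833%
Σ(R_i − R̄_i)(R_m − R̄_m) = 575.8333  ⇒  Cov = 575.8333 / 5 = 115.1667
Σ(R_m − R̄_m)² = 305.1083  ⇒  Var(R_m) = 305.1083 / 5 = 61.0217
β = Cov / Var(R_m) = 115.1667 / 61.0217 = 1.8873

1.887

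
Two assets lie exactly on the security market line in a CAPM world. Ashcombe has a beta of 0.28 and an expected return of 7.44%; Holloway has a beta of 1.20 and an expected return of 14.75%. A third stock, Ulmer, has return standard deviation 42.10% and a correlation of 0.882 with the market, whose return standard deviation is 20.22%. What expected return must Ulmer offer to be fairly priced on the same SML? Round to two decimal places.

19.81%

MRP = (14.75% − 7.44%) / (1.20 − 0.28) = 7.9457%
R_f = 7.44% − 0.28 × 7.9457% = 5.2152%
β_Ulmer = ρ·σ_i/σ_m = 0.882 × 42.10 / 20.22 = 1.8364
E(R_Ulmer) = R_f + β × MRP = 5.2152% + 1.8364 × 7.9457% = 19.81%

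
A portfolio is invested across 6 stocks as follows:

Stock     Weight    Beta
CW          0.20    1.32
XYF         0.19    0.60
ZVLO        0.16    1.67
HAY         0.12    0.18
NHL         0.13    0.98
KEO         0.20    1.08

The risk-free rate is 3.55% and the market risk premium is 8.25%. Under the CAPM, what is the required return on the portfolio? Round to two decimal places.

β_P = Σ w_i β_i = 0.20×1.32 + 0.19×0.60 + 0.16×1.67 + 0.12×0.18 + 0.13×0.98 + 0.20×1.08 = 1.0102
E(R_P) = R_f + β_P × MRP = 3.55% + 1.0102 × 8.25% = 11.88%

11.88%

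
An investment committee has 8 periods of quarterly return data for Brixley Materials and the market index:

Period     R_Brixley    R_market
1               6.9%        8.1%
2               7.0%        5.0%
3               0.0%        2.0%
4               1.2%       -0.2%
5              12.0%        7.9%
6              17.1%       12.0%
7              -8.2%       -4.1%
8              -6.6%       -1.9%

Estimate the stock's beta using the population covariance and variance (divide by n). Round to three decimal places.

Mean R_i = (6.9 + 7.0 + 0.0 + 1.2 + 12.0 + 17.1 − 8.2 − 6.6) / 8 = 3.6750%
Mean R_m = (8.1 + 5.0 + 2.0 − 0.2 + 7.9 + 12.0 − 4.1 − 1.9) / 8 = 3.6000%
Σ(R_i − R̄_i)(R_m − R̄_m) = 330.9700  ⇒  Cov = 330.9700 / 8 = 41.3713
Σ(R_m − R̄_m)² = 217.8000  ⇒  Var(R_m) = 217.8000 / 8 = 27.2250
β = Cov / Var(R_m) = 41.3713 / 27.2250 = 1.5196

1.520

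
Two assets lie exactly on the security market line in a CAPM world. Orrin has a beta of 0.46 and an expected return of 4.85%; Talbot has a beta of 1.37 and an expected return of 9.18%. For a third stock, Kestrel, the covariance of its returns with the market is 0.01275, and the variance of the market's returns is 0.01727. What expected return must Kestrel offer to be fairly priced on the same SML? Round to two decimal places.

6.17%

MRP = (9.18% − 4.85%) / (1.37 − 0.46) = 4.7582%
R_f = 4.85% − 0.46 × 4.7582% = 2.6612%
β_Kestrel = Cov / Var(R_m) = 0.01275 / 0.01727 = 0.7383
E(R_Kestrel) = R_f + β × MRP = 2.6612% + 0.7383 × 4.7582% = 6.17%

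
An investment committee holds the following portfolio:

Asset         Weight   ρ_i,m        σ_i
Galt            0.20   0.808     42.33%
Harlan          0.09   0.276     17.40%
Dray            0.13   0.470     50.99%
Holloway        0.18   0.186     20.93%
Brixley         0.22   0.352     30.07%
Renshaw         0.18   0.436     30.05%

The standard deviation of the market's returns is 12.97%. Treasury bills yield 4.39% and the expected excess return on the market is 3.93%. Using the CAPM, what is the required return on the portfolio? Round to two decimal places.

β_Galt = 0.808 × 42.33% / 12.97% = 2.6371
β_Harlan = 0.276 × 17.40% / 12.97% = 0.3703
β_Dray = 0.470 × 50.99% / 12.97% = 1.8477
β_Holloway = 0.186 × 20.93% / 12.97% = 0.3002
β_Brixley = 0.352 × 30.07% / 12.97% = 0.8161
β_Renshaw = 0.436 × 30.05% / 12.97% = 1.0102
β_P = Σ w_i β_i = 0.20×2.6371 + 0.09×0.3703 + 0.13×1.8477 + 0.18×0.3002 + 0.22×0.8161 + 0.18×1.0102 = 1.2164
E(R_P) = R_f + β_P × MRP = 4.39% + 1.2164 × 3.93% = 9.17%

9.17%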